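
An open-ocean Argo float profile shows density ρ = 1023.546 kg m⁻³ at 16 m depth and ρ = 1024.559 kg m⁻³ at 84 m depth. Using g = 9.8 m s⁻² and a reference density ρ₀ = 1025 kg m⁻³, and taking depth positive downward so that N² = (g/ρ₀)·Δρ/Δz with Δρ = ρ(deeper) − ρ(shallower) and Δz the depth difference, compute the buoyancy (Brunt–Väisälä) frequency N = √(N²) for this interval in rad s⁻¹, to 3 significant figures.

0.0119 rad s⁻¹

Δρ = 1024.559 − 1023.546 = 1.013 kg m⁻³ over Δz = 84 − 16 = 68 m.
N² = (9.8/1025) × (1.013/68) = 1.4243 × 10⁻⁴ s⁻².
N = √(1.4243 × 10⁻⁴) = 0.011934 rad s⁻¹ ≈ 0.0119 rad s⁻¹.
Since Δρ > 0 the layer is stably stratified.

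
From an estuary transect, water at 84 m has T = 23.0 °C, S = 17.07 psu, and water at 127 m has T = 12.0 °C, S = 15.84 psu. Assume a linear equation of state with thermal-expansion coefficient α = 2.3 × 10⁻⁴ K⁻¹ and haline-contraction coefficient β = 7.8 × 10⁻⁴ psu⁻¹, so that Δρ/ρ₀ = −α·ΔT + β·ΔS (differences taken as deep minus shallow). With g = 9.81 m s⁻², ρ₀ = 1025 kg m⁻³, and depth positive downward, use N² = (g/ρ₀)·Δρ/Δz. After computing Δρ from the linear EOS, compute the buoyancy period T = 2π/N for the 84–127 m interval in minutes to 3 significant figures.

5.53 min

ΔT = -11.0 K, ΔS = -1.23 psu (deep − shallow).
Δρ/ρ₀ = −αΔT + βΔS = 2.53 × 10⁻³ − 9.594 × 10⁻⁴ = 1.5706 × 10⁻³, so Δρ ≈ 1.610 kg m⁻³.
N² = (g/ρ₀)·Δρ/Δz = g·(Δρ/ρ₀)/Δz = 9.81 × 1.5706 × 10⁻³ / 43 = 3.5832 × 10⁻⁴ s⁻².
N = √(3.5832 × 10⁻⁴) = 0.018929 rad s⁻¹ → T = 2π/N = 331.93 s = 5.5322 min ≈ 5.53 min.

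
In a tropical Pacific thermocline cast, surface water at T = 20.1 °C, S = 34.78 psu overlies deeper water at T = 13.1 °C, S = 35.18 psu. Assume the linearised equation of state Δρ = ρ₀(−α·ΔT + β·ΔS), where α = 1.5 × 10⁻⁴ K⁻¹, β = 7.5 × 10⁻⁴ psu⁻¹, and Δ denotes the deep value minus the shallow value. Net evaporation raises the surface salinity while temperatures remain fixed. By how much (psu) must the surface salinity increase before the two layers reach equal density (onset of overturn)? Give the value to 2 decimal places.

Neutral buoyancy requires −α(T_deep − T_surf) + β(S_deep − S_surf′) = 0.
S_surf′ = S_deep − (α/β)·ΔT = 35.18 − (1.5 × 10⁻⁴/7.5 × 10⁻⁴)·(-7.0) = 36.5800 psu.
Increase required: 36.5800 − 34.78 = 1.8000 psu.

1.80 psu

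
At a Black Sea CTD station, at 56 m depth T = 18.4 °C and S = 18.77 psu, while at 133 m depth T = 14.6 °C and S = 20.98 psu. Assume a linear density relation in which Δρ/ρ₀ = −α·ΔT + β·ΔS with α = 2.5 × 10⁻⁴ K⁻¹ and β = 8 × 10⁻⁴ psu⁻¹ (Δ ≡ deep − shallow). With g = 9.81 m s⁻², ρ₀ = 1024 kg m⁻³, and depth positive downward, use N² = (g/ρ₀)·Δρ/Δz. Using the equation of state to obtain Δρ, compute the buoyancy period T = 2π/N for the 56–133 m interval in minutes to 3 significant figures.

5.63 min

ΔT = -3.8 K, ΔS = +2.21 psu (deep − shallow).
Δρ/ρ₀ = −αΔT + βΔS = 9.50 × 10⁻⁴ + 1.768 × 10⁻³ = 2.718 × 10⁻³, so Δρ ≈ 2.783 kg m⁻³.
N² = (g/ρ₀)·Δρ/Δz = g·(Δρ/ρ₀)/Δz = 9.81 × 2.718 × 10⁻³ / 77 = 3.4628 × 10⁻⁴ s⁻².
N = √(3.4628 × 10⁻⁴) = 0.018609 rad s⁻¹ → T = 2π/N = 337.64 s = 5.6273 min ≈ 5.63 min.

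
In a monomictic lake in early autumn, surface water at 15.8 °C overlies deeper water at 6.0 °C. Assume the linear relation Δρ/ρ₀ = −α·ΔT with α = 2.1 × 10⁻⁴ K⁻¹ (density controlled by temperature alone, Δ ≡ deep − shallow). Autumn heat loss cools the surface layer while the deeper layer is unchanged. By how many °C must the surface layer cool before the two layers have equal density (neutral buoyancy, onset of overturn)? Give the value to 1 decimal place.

With temperature the only control, equal density requires T_surf′ = T_deep.
T_surf′ = 6.0 °C.
Cooling required: 15.8 − 6.0 = 9.8 °C.

9.8 °C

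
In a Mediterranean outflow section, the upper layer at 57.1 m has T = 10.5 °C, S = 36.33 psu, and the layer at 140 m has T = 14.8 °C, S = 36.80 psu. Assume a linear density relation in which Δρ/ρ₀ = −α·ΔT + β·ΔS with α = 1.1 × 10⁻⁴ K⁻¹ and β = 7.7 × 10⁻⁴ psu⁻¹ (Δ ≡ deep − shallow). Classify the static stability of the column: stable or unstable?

unstable

ΔT = 14.8 − 10.5 = +4.3 K and ΔS = 36.80 − 36.33 = +0.47 psu (deep − shallow).
−αΔT = -4.73 × 10⁻⁴; βΔS = 3.619 × 10⁻⁴; sum Δρ/ρ₀ = -1.111 × 10⁻⁴.
Δρ/ρ₀ < 0, so Δρ < 0: deeper water is lighter → statically unstable; the column would overturn.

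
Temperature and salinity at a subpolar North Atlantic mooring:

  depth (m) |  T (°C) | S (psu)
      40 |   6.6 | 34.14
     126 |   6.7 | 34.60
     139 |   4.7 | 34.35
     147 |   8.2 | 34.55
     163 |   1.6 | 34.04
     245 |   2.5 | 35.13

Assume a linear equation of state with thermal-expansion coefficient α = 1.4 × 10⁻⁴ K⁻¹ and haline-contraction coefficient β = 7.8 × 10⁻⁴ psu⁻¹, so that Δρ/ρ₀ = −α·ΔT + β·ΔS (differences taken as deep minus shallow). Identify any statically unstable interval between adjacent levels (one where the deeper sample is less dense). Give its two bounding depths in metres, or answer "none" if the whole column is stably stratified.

139–147 m

Evaluate Δρ/ρ₀ = −αΔT + βΔS across each adjacent pair:
  40–126 m: −αΔT+βΔS = −(1.4 × 10⁻⁴)(+0.1)+(7.8 × 10⁻⁴)(+0.46) = 3.4 × 10⁻⁴ → stable
  126–139 m: −αΔT+βΔS = −(1.4 × 10⁻⁴)(-2.0)+(7.8 × 10⁻⁴)(-0.25) = 8.5 × 10⁻⁵ → stable
  139–147 m: −αΔT+βΔS = −(1.4 × 10⁻⁴)(+3.5)+(7.8 × 10⁻⁴)(+0.20) = -3.3 × 10⁻⁴ → UNSTABLE
  147–163 m: −αΔT+βΔS = −(1.4 × 10⁻⁴)(-6.6)+(7.8 × 10⁻⁴)(-0.51) = 5.3 × 10⁻⁴ → stable
  163–245 m: −αΔT+βΔS = −(1.4 × 10⁻⁴)(+0.9)+(7.8 × 10⁻⁴)(+1.09) = 7.2 × 10⁻⁴ → stable
The 139–147 m interval has Δρ < 0: lighter water underlies denser water.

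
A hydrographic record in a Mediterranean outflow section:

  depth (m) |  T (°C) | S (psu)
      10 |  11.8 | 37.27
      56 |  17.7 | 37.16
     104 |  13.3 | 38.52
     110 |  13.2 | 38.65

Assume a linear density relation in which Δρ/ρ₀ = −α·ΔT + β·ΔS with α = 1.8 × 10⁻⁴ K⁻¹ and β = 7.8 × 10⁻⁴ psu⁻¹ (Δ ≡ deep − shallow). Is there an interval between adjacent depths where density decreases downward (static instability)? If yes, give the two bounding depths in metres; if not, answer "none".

Evaluate Δρ/ρ₀ = −αΔT + βΔS across each adjacent pair:
  10–56 m: −αΔT+βΔS = −(1.8 × 10⁻⁴)(+5.9)+(7.8 × 10⁻⁴)(-0.11) = -1.1 × 10⁻³ → UNSTABLE
  56–104 m: −αΔT+βΔS = −(1.8 × 10⁻⁴)(-4.4)+(7.8 × 10⁻⁴)(+1.36) = 1.9 × 10⁻³ → stable
  104–110 m: −αΔT+βΔS = −(1.8 × 10⁻⁴)(-0.1)+(7.8 × 10⁻⁴)(+0.13) = 1.2 × 10⁻⁴ → stable
The 10–56 m interval has Δρ < 0: lighter water underlies denser water.

10–56 m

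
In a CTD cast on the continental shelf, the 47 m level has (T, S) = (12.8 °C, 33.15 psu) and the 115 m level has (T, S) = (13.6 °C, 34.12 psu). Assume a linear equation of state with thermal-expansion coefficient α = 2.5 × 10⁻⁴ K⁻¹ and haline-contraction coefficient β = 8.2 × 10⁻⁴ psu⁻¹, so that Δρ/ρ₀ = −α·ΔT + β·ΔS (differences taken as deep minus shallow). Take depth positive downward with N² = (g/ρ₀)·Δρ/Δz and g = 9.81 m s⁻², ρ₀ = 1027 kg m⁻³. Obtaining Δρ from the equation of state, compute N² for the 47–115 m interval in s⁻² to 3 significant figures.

ΔT = +0.8 K, ΔS = +0.97 psu (deep − shallow).
Δρ/ρ₀ = −αΔT + βΔS = -2.00 × 10⁻⁴ + 7.954 × 10⁻⁴ = 5.954 × 10⁻⁴, so Δρ ≈ 0.6115 kg m⁻³.
N² = (g/ρ₀)·Δρ/Δz = g·(Δρ/ρ₀)/Δz = 9.81 × 5.954 × 10⁻⁴ / 68 = 8.5895 × 10⁻⁵ s⁻² ≈ 8.59 × 10⁻⁵ s⁻².

8.59 × 10⁻⁵ s⁻²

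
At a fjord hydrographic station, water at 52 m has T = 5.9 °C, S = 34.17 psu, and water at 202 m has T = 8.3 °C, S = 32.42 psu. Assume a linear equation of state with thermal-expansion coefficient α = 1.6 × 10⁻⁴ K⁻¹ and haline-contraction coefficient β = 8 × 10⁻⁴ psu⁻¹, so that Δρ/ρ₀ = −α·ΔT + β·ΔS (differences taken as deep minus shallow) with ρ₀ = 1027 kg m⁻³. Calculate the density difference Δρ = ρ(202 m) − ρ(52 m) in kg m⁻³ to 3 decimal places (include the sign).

ΔT = +2.4 K, ΔS = -1.75 psu (deep − shallow).
Δρ/ρ₀ = −(1.6 × 10⁻⁴)(+2.4) + (8 × 10⁻⁴)(-1.75) = -1.784 × 10⁻³.
Δρ = 1027 × (-1.784 × 10⁻³) = -1.832 kg m⁻³.
Negative Δρ: lighter below, statically unstable.

-1.832 kg m⁻³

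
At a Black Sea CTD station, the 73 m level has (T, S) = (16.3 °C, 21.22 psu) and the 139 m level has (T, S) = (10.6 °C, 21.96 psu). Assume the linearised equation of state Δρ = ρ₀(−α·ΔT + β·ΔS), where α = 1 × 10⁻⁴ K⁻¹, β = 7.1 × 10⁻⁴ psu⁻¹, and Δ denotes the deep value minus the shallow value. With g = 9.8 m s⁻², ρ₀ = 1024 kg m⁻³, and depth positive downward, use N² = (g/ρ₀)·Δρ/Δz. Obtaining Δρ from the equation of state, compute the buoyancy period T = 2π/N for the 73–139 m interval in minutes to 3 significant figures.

ΔT = -5.7 K, ΔS = +0.74 psu (deep − shallow).
Δρ/ρ₀ = −αΔT + βΔS = 5.70 × 10⁻⁴ + 5.254 × 10⁻⁴ = 1.0954 × 10⁻³, so Δρ ≈ 1.122 kg m⁻³.
N² = (g/ρ₀)·Δρ/Δz = g·(Δρ/ρ₀)/Δz = 9.8 × 1.0954 × 10⁻³ / 66 = 1.6265 × 10⁻⁴ s⁻².
N = √(1.6265 × 10⁻⁴) = 0.012753 rad s⁻¹ → T = 2π/N = 492.68 s = 8.2113 min ≈ 8.21 min.

8.21 min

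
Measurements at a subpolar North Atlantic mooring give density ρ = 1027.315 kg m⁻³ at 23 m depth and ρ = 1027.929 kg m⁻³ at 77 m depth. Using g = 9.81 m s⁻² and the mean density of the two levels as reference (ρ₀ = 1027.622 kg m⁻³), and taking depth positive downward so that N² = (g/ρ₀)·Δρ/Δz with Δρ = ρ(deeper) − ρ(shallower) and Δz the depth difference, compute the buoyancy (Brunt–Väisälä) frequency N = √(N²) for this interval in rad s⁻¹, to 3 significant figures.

0.0104 rad s⁻¹

Δρ = 1027.929 − 1027.315 = 0.614 kg m⁻³ over Δz = 77 − 23 = 54 m.
N² = (9.81/1027.622) × (0.614/54) = 1.0855 × 10⁻⁴ s⁻².
N = √(1.0855 × 10⁻⁴) = 0.010419 rad s⁻¹ ≈ 0.0104 rad s⁻¹.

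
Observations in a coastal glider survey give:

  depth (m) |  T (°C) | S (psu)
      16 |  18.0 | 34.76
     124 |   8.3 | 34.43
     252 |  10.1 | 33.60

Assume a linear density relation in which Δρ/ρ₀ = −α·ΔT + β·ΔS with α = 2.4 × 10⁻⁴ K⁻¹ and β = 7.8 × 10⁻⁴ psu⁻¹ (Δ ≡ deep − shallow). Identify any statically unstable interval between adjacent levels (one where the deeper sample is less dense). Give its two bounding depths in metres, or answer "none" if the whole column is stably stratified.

124–252 m

Evaluate Δρ/ρ₀ = −αΔT + βΔS across each adjacent pair:
  16–124 m: −αΔT+βΔS = −(2.4 × 10⁻⁴)(-9.7)+(7.8 × 10⁻⁴)(-0.33) = 2.1 × 10⁻³ → stable
  124–252 m: −αΔT+βΔS = −(2.4 × 10⁻⁴)(+1.8)+(7.8 × 10⁻⁴)(-0.83) = -1.1 × 10⁻³ → UNSTABLE
The 124–252 m interval has Δρ < 0: lighter water underlies denser water.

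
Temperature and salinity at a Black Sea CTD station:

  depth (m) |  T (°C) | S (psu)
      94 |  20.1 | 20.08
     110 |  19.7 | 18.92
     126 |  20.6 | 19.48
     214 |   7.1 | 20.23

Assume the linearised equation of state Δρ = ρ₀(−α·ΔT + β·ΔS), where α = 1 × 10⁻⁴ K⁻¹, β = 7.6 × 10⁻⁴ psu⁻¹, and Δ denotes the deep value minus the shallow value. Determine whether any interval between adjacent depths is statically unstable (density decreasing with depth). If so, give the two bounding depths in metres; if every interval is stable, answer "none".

Evaluate Δρ/ρ₀ = −αΔT + βΔS across each adjacent pair:
  94–110 m: −αΔT+βΔS = −(1 × 10⁻⁴)(-0.4)+(7.6 × 10⁻⁴)(-1.16) = -8.4 × 10⁻⁴ → UNSTABLE
  110–126 m: −αΔT+βΔS = −(1 × 10⁻⁴)(+0.9)+(7.6 × 10⁻⁴)(+0.56) = 3.4 × 10⁻⁴ → stable
  126–214 m: −αΔT+βΔS = −(1 × 10⁻⁴)(-13.5)+(7.6 × 10⁻⁴)(+0.75) = 1.9 × 10⁻³ → stable
The 94–110 m interval has Δρ < 0: lighter water underlies denser water.

94–110 m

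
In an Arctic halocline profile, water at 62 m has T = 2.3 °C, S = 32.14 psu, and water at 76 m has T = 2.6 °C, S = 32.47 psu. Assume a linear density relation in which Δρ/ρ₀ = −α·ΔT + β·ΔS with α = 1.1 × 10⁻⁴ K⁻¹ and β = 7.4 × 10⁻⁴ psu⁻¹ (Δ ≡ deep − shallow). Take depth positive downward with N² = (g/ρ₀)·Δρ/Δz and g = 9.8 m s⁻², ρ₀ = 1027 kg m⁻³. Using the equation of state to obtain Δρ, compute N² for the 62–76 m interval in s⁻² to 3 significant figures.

ΔT = +0.3 K, ΔS = +0.33 psu (deep − shallow).
Δρ/ρ₀ = −αΔT + βΔS = -3.30 × 10⁻⁵ + 2.442 × 10⁻⁴ = 2.112 × 10⁻⁴, so Δρ ≈ 0.2169 kg m⁻³.
N² = (g/ρ₀)·Δρ/Δz = g·(Δρ/ρ₀)/Δz = 9.8 × 2.112 × 10⁻⁴ / 14 = 1.4784 × 10⁻⁴ s⁻² ≈ 1.48 × 10⁻⁴ s⁻².

1.48 × 10⁻⁴ s⁻²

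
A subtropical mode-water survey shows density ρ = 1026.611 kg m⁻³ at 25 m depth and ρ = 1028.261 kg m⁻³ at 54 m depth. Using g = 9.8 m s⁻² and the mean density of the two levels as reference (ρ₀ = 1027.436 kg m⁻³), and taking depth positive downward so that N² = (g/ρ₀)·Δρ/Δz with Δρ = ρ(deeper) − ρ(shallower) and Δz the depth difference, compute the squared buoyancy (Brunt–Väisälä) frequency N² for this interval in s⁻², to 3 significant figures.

5.43 × 10⁻⁴ s⁻²

Δρ = 1028.261 − 1026.611 = 1.650 kg m⁻³ over Δz = 54 − 25 = 29 m.
N² = (9.8/1027.436) × (1.650/29) = 5.4270 × 10⁻⁴ s⁻² ≈ 5.43 × 10⁻⁴ s⁻².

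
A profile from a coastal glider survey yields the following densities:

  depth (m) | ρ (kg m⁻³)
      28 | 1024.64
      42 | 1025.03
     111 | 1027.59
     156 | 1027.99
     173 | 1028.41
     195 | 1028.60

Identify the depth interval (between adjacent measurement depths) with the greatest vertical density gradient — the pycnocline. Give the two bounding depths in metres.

Compute the density gradient over each adjacent pair:
  28–42 m: Δρ/Δz = 0.39/14 = 0.028 kg m⁻⁴
  42–111 m: Δρ/Δz = 2.56/69 = 0.037 kg m⁻⁴
  111–156 m: Δρ/Δz = 0.40/45 = 8.9 × 10⁻³ kg m⁻⁴
  156–173 m: Δρ/Δz = 0.42/17 = 0.025 kg m⁻⁴
  173–195 m: Δρ/Δz = 0.19/22 = 8.6 × 10⁻³ kg m⁻⁴
The largest gradient is in the 42–111 m interval — the pycnocline.

42–111 m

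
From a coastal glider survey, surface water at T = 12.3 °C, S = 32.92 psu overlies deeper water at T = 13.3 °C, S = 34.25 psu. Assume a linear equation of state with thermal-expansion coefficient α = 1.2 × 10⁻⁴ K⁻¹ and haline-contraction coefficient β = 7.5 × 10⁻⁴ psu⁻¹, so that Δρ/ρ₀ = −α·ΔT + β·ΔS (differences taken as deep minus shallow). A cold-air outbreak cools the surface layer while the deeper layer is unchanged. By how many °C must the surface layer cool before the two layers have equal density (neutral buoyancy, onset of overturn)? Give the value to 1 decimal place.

7.3 °C

Neutral buoyancy requires Δρ = 0, i.e. −α(T_deep − T_surf′) + β(S_deep − S_surf) = 0.
T_surf′ = T_deep − (β/α)·ΔS = 13.3 − (7.5 × 10⁻⁴/1.2 × 10⁻⁴)·(+1.33) = 4.988 °C.
Cooling required: 12.3 − (4.988) = 7.312 °C.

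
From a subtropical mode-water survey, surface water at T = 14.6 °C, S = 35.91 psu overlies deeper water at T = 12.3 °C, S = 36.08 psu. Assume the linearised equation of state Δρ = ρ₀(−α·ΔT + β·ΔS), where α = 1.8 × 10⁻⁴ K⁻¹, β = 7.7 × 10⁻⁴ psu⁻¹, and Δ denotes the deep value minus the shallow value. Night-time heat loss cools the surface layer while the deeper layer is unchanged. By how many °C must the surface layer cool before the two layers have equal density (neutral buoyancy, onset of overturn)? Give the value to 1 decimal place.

3.0 °C

Neutral buoyancy requires Δρ = 0, i.e. −α(T_deep − T_surf′) + β(S_deep − S_surf) = 0.
T_surf′ = T_deep − (β/α)·ΔS = 12.3 − (7.7 × 10⁻⁴/1.8 × 10⁻⁴)·(+0.17) = 11.573 °C.
Cooling required: 14.6 − (11.573) = 3.027 °C.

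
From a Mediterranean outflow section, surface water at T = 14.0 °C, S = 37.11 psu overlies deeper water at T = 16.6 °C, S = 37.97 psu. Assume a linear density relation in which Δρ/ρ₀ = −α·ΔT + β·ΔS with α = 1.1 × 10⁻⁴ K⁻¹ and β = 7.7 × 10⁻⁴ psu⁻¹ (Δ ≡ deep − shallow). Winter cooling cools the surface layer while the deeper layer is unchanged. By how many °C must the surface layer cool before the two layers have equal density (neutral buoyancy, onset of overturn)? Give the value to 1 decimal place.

Neutral buoyancy requires Δρ = 0, i.e. −α(T_deep − T_surf′) + β(S_deep − S_surf) = 0.
T_surf′ = T_deep − (β/α)·ΔS = 16.6 − (7.7 × 10⁻⁴/1.1 × 10⁻⁴)·(+0.86) = 10.580 °C.
Cooling required: 14.0 − (10.580) = 3.420 °C.

3.4 °C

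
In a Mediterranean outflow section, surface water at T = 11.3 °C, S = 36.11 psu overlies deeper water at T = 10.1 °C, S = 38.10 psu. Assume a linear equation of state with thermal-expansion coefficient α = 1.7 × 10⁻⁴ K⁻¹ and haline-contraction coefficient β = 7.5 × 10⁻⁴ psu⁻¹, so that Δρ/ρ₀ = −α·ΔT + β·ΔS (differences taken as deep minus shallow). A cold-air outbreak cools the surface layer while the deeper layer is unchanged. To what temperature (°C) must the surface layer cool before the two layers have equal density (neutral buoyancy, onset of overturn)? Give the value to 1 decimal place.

Neutral buoyancy requires Δρ = 0, i.e. −α(T_deep − T_surf′) + β(S_deep − S_surf) = 0.
T_surf′ = T_deep − (β/α)·ΔS = 10.1 − (7.5 × 10⁻⁴/1.7 × 10⁻⁴)·(+1.99) = 1.321 °C.
Cooling required: 11.3 − (1.321) = 9.979 °C.

1.3 °C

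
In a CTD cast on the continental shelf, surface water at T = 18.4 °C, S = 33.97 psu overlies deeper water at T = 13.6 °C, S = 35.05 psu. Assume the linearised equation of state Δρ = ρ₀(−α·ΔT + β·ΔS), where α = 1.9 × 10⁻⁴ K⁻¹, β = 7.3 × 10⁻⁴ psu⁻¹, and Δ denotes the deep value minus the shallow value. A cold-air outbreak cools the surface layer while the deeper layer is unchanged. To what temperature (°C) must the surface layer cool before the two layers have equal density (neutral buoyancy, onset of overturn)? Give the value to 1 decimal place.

Neutral buoyancy requires Δρ = 0, i.e. −α(T_deep − T_surf′) + β(S_deep − S_surf) = 0.
T_surf′ = T_deep − (β/α)·ΔS = 13.6 − (7.3 × 10⁻⁴/1.9 × 10⁻⁴)·(+1.08) = 9.451 °C.
Cooling required: 18.4 − (9.451) = 8.949 °C.

9.5 °C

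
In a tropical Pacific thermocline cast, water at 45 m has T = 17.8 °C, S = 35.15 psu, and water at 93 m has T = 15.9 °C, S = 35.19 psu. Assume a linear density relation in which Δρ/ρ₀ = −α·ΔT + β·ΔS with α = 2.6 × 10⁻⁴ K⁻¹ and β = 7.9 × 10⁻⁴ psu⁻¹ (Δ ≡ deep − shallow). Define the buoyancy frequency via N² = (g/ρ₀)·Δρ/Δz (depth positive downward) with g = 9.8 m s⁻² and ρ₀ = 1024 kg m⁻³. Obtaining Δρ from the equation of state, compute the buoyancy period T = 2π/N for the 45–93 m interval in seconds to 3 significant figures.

ΔT = -1.9 K, ΔS = +0.04 psu (deep − shallow).
Δρ/ρ₀ = −αΔT + βΔS = 4.94 × 10⁻⁴ + 3.16 × 10⁻⁵ = 5.256 × 10⁻⁴, so Δρ ≈ 0.5382 kg m⁻³.
N² = (g/ρ₀)·Δρ/Δz = g·(Δρ/ρ₀)/Δz = 9.8 × 5.256 × 10⁻⁴ / 48 = 1.0731 × 10⁻⁴ s⁻².
N = √(1.0731 × 10⁻⁴) = 0.010359 rad s⁻¹ → T = 2π/N = 606.54 s ≈ 607 s.

607 s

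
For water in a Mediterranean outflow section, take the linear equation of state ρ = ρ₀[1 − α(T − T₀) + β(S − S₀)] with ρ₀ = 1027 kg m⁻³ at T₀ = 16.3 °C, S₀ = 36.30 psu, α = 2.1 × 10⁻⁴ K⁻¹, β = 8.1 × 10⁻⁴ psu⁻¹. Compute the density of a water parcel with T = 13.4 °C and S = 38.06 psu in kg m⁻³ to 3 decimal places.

1029.090 kg m⁻³

T − T₀ = -2.9 K, S − S₀ = +1.76 psu.
Bracket = 1 − α·(-2.9) + β·(+1.76) = 1 + (2.0346 × 10⁻³) = 1.0020346.
ρ = 1027 × 1.0020346 = 1029.090 kg m⁻³.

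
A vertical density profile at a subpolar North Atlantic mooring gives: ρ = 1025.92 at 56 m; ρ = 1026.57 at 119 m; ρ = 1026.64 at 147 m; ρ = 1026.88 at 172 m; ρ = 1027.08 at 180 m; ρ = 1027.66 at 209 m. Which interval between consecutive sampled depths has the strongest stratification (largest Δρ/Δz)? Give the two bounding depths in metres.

Compute the density gradient over each adjacent pair:
  56–119 m: Δρ/Δz = 0.65/63 = 0.010 kg m⁻⁴
  119–147 m: Δρ/Δz = 0.07/28 = 2.5 × 10⁻³ kg m⁻⁴
  147–172 m: Δρ/Δz = 0.24/25 = 9.6 × 10⁻³ kg m⁻⁴
  172–180 m: Δρ/Δz = 0.20/8 = 0.025 kg m⁻⁴
  180–209 m: Δρ/Δz = 0.58/29 = 0.020 kg m⁻⁴
The largest gradient is in the 172–180 m interval — the pycnocline.

172–180 m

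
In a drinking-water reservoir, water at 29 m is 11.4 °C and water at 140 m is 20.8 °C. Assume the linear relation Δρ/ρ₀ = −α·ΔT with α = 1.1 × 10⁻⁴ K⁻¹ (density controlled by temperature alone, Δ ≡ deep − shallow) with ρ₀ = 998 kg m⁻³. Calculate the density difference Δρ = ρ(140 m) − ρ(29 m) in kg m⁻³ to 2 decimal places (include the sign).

-1.03 kg m⁻³

ΔT = +9.4 K, Δρ/ρ₀ = −αΔT = -1.034 × 10⁻³.
Δρ = 998 × (-1.034 × 10⁻³) = -1.03 kg m⁻³.
Negative Δρ: lighter below, statically unstable.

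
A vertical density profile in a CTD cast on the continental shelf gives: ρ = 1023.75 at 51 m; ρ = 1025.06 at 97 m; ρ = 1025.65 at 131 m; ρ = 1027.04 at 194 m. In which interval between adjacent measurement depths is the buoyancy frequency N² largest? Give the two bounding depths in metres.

Compute the density gradient over each adjacent pair:
  51–97 m: Δρ/Δz = 1.31/46 = 0.028 kg m⁻⁴
  97–131 m: Δρ/Δz = 0.59/34 = 0.017 kg m⁻⁴
  131–194 m: Δρ/Δz = 1.39/63 = 0.022 kg m⁻⁴
The largest gradient is in the 51–97 m interval — the pycnocline.

51–97 m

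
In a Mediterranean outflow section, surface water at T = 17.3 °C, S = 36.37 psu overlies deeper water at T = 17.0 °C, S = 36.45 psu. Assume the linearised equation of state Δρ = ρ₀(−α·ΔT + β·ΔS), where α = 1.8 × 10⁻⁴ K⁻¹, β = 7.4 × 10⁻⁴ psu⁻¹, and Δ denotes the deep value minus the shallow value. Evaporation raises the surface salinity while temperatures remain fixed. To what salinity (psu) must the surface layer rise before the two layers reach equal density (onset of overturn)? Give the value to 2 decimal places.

Neutral buoyancy requires −α(T_deep − T_surf) + β(S_deep − S_surf′) = 0.
S_surf′ = S_deep − (α/β)·ΔT = 36.45 − (1.8 × 10⁻⁴/7.4 × 10⁻⁴)·(-0.3) = 36.5230 psu.
Increase required: 36.5230 − 36.37 = 0.1530 psu.

36.52 psu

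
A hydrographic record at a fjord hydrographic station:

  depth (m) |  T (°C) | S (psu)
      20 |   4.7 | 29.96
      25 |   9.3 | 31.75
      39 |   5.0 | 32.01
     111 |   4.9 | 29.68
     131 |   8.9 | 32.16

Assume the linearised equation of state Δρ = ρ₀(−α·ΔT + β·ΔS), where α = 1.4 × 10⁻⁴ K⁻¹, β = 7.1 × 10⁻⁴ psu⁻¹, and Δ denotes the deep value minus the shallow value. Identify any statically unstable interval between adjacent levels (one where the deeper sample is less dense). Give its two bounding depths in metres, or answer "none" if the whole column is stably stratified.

39–111 m

Evaluate Δρ/ρ₀ = −αΔT + βΔS across each adjacent pair:
  20–25 m: −αΔT+βΔS = −(1.4 × 10⁻⁴)(+4.6)+(7.1 × 10⁻⁴)(+1.79) = 6.3 × 10⁻⁴ → stable
  25–39 m: −αΔT+βΔS = −(1.4 × 10⁻⁴)(-4.3)+(7.1 × 10⁻⁴)(+0.26) = 7.9 × 10⁻⁴ → stable
  39–111 m: −αΔT+βΔS = −(1.4 × 10⁻⁴)(-0.1)+(7.1 × 10⁻⁴)(-2.33) = -1.6 × 10⁻³ → UNSTABLE
  111–131 m: −αΔT+βΔS = −(1.4 × 10⁻⁴)(+4.0)+(7.1 × 10⁻⁴)(+2.48) = 1.2 × 10⁻³ → stable
The 39–111 m interval has Δρ < 0: lighter water underlies denser water.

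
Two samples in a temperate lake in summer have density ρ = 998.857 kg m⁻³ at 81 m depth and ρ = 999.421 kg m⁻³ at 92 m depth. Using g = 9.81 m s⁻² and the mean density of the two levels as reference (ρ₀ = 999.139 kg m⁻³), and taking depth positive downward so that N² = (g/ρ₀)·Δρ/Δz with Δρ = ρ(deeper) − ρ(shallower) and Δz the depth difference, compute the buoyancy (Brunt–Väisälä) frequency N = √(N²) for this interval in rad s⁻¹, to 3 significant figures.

Δρ = 999.421 − 998.857 = 0.564 kg m⁻³ over Δz = 92 − 81 = 11 m.
N² = (9.81/999.139) × (0.564/11) = 5.0342 × 10⁻⁴ s⁻².
N = √(5.0342 × 10⁻⁴) = 0.022437 rad s⁻¹ ≈ 0.0224 rad s⁻¹.

0.0224 rad s⁻¹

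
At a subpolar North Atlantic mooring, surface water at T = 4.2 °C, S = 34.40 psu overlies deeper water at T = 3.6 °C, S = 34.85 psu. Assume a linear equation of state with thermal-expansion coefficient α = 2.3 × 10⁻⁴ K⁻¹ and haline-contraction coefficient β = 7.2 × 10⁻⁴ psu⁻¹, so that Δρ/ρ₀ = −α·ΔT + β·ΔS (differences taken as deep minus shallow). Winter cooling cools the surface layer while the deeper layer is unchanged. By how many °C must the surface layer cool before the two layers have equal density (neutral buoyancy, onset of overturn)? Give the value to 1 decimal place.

Neutral buoyancy requires Δρ = 0, i.e. −α(T_deep − T_surf′) + β(S_deep − S_surf) = 0.
T_surf′ = T_deep − (β/α)·ΔS = 3.6 − (7.2 × 10⁻⁴/2.3 × 10⁻⁴)·(+0.45) = 2.191 °C.
Cooling required: 4.2 − (2.191) = 2.009 °C.

2.0 °C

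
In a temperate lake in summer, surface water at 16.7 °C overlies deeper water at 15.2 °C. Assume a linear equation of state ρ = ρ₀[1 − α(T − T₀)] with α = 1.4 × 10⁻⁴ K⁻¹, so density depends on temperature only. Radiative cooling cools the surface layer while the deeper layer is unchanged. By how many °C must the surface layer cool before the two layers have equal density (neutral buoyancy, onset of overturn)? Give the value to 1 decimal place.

With temperature the only control, equal density requires T_surf′ = T_deep.
T_surf′ = 15.2 °C.
Cooling required: 16.7 − 15.2 = 1.5 °C.

1.5 °C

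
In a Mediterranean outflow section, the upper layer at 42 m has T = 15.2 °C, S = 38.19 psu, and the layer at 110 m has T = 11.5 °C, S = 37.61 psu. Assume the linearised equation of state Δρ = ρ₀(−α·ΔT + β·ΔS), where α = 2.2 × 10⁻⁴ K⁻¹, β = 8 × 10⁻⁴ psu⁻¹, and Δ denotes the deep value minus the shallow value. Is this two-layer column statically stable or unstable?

stable

ΔT = 11.5 − 15.2 = -3.7 K and ΔS = 37.61 − 38.19 = -0.58 psu (deep − shallow).
−αΔT = 8.14 × 10⁻⁴; βΔS = -4.64 × 10⁻⁴; sum Δρ/ρ₀ = 3.50 × 10⁻⁴.
Δρ/ρ₀ > 0, so Δρ > 0: deeper water is denser → statically stable.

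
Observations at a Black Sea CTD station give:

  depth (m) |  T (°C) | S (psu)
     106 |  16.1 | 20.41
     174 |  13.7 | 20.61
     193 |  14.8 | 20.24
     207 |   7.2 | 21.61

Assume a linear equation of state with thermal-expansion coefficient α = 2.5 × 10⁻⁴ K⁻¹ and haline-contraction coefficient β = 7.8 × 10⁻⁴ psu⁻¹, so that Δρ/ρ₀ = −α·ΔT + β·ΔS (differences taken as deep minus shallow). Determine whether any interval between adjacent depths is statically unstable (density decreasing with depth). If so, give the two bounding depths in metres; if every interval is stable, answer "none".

174–193 m

Evaluate Δρ/ρ₀ = −αΔT + βΔS across each adjacent pair:
  106–174 m: −αΔT+βΔS = −(2.5 × 10⁻⁴)(-2.4)+(7.8 × 10⁻⁴)(+0.20) = 7.6 × 10⁻⁴ → stable
  174–193 m: −αΔT+βΔS = −(2.5 × 10⁻⁴)(+1.1)+(7.8 × 10⁻⁴)(-0.37) = -5.6 × 10⁻⁴ → UNSTABLE
  193–207 m: −αΔT+βΔS = −(2.5 × 10⁻⁴)(-7.6)+(7.8 × 10⁻⁴)(+1.37) = 3.0 × 10⁻³ → stable
The 174–193 m interval has Δρ < 0: lighter water underlies denser water.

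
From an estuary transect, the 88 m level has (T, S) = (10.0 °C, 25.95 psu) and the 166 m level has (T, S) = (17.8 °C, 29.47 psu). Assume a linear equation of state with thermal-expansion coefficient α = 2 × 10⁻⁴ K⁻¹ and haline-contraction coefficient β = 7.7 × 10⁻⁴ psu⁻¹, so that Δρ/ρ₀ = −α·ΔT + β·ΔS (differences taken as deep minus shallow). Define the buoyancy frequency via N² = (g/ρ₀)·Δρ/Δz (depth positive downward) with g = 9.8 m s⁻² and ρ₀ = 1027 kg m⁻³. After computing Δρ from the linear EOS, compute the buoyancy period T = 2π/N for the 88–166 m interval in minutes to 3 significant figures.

ΔT = +7.8 K, ΔS = +3.52 psu (deep − shallow).
Δρ/ρ₀ = −αΔT + βΔS = -1.56 × 10⁻³ + 2.7104 × 10⁻³ = 1.1504 × 10⁻³, so Δρ ≈ 1.181 kg m⁻³.
N² = (g/ρ₀)·Δρ/Δz = g·(Δρ/ρ₀)/Δz = 9.8 × 1.1504 × 10⁻³ / 78 = 1.4454 × 10⁻⁴ s⁻².
N = √(1.4454 × 10⁻⁴) = 0.012022 rad s⁻¹ → T = 2π/N = 522.64 s = 8.7107 min ≈ 8.71 min.

8.71 min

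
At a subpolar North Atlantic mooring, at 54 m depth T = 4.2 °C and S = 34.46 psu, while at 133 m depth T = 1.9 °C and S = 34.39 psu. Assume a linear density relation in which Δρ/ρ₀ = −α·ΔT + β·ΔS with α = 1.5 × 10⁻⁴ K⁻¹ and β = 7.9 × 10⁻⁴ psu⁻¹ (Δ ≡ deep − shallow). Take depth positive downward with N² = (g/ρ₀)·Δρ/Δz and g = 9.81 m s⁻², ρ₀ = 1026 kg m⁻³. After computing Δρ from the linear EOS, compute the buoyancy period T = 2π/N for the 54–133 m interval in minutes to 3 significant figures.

17.5 min

ΔT = -2.3 K, ΔS = -0.07 psu (deep − shallow).
Δρ/ρ₀ = −αΔT + βΔS = 3.45 × 10⁻⁴ − 5.53 × 10⁻⁵ = 2.897 × 10⁻⁴, so Δρ ≈ 0.2972 kg m⁻³.
N² = (g/ρ₀)·Δρ/Δz = g·(Δρ/ρ₀)/Δz = 9.81 × 2.897 × 10⁻⁴ / 79 = 3.5974 × 10⁻⁵ s⁻².
N = √(3.5974 × 10⁻⁵) = 5.9978 × 10⁻³ rad s⁻¹ → T = 2π/N = 1.0476 × 10³ s = 17.460 min ≈ 17.5 min.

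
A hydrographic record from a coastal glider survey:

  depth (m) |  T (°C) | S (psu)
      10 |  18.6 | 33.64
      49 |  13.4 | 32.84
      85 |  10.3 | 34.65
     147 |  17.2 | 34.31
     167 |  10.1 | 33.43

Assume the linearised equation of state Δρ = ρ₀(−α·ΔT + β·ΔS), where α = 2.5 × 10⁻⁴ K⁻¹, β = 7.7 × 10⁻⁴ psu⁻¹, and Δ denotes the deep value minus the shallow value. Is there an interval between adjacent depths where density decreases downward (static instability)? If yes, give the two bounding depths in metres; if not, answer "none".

85–147 m

Evaluate Δρ/ρ₀ = −αΔT + βΔS across each adjacent pair:
  10–49 m: −αΔT+βΔS = −(2.5 × 10⁻⁴)(-5.2)+(7.7 × 10⁻⁴)(-0.80) = 6.8 × 10⁻⁴ → stable
  49–85 m: −αΔT+βΔS = −(2.5 × 10⁻⁴)(-3.1)+(7.7 × 10⁻⁴)(+1.81) = 2.2 × 10⁻³ → stable
  85–147 m: −αΔT+βΔS = −(2.5 × 10⁻⁴)(+6.9)+(7.7 × 10⁻⁴)(-0.34) = -2.0 × 10⁻³ → UNSTABLE
  147–167 m: −αΔT+βΔS = −(2.5 × 10⁻⁴)(-7.1)+(7.7 × 10⁻⁴)(-0.88) = 1.1 × 10⁻³ → stable
The 85–147 m interval has Δρ < 0: lighter water underlies denser water.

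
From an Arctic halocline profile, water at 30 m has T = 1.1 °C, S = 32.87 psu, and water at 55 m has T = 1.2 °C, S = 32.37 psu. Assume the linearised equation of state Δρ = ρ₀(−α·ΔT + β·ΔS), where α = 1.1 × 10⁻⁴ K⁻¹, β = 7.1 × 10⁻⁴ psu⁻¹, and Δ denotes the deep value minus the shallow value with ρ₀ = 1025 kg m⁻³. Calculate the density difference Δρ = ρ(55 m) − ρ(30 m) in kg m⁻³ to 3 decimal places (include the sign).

ΔT = +0.1 K, ΔS = -0.50 psu (deep − shallow).
Δρ/ρ₀ = −(1.1 × 10⁻⁴)(+0.1) + (7.1 × 10⁻⁴)(-0.50) = -3.66 × 10⁻⁴.
Δρ = 1025 × (-3.66 × 10⁻⁴) = -0.375 kg m⁻³.
Negative Δρ: lighter below, statically unstable.

-0.375 kg m⁻³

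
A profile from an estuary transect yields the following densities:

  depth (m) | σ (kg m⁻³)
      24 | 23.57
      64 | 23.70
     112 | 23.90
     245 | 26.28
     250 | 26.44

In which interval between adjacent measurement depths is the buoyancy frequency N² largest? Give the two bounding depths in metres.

Compute the density gradient over each adjacent pair:
  24–64 m: Δρ/Δz = 0.13/40 = 3.3 × 10⁻³ kg m⁻⁴
  64–112 m: Δρ/Δz = 0.20/48 = 4.2 × 10⁻³ kg m⁻⁴
  112–245 m: Δρ/Δz = 2.38/133 = 0.018 kg m⁻⁴
  245–250 m: Δρ/Δz = 0.16/5 = 0.032 kg m⁻⁴
The largest gradient is in the 245–250 m interval — the pycnocline.

245–250 m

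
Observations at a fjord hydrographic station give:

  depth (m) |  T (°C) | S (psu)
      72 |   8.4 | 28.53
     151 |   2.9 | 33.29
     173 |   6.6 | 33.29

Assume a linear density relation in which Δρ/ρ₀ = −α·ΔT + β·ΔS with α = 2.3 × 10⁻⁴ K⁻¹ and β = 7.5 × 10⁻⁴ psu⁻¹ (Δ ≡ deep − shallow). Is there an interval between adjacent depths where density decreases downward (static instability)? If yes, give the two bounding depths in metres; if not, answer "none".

Evaluate Δρ/ρ₀ = −αΔT + βΔS across each adjacent pair:
  72–151 m: −αΔT+βΔS = −(2.3 × 10⁻⁴)(-5.5)+(7.5 × 10⁻⁴)(+4.76) = 4.8 × 10⁻³ → stable
  151–173 m: −αΔT+βΔS = −(2.3 × 10⁻⁴)(+3.7)+(7.5 × 10⁻⁴)(+0.00) = -8.5 × 10⁻⁴ → UNSTABLE
The 151–173 m interval has Δρ < 0: lighter water underlies denser water.

151–173 m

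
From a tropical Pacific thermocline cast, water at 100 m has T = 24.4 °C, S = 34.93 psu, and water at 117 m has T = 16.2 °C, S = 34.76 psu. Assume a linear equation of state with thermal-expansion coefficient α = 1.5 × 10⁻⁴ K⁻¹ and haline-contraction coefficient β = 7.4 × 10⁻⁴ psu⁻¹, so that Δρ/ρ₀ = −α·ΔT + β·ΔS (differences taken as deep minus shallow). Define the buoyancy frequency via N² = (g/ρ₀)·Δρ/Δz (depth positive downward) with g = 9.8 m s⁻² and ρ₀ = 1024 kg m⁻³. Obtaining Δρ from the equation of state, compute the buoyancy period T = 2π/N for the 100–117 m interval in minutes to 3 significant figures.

ΔT = -8.2 K, ΔS = -0.17 psu (deep − shallow).
Δρ/ρ₀ = −αΔT + βΔS = 1.23 × 10⁻³ − 1.258 × 10⁻⁴ = 1.1042 × 10⁻³, so Δρ ≈ 1.131 kg m⁻³.
N² = (g/ρ₀)·Δρ/Δz = g·(Δρ/ρ₀)/Δz = 9.8 × 1.1042 × 10⁻³ / 17 = 6.3654 × 10⁻⁴ s⁻².
N = √(6.3654 × 10⁻⁴) = 0.025230 rad s⁻¹ → T = 2π/N = 249.04 s = 4.1507 min ≈ 4.15 min.

4.15 min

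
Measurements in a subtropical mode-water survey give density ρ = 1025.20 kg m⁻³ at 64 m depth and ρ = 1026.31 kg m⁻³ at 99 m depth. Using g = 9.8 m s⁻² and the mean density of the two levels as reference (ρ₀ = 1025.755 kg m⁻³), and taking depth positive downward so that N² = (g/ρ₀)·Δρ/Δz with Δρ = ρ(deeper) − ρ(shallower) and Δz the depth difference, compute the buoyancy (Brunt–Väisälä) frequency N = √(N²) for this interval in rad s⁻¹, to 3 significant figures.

Δρ = 1026.31 − 1025.20 = 1.11 kg m⁻³ over Δz = 99 − 64 = 35 m.
N² = (9.8/1025.755) × (1.11/35) = 3.0300 × 10⁻⁴ s⁻².
N = √(3.0300 × 10⁻⁴) = 0.017407 rad s⁻¹ ≈ 0.0174 rad s⁻¹.
N² > 0, so the interval is statically stable.

0.0174 rad s⁻¹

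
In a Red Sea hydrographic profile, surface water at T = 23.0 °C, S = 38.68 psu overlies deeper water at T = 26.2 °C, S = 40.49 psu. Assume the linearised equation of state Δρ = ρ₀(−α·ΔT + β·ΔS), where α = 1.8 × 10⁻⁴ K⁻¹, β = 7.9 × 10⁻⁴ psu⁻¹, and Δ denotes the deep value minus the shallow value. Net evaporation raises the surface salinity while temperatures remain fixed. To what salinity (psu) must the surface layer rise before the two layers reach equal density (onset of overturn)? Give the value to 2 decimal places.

39.76 psu

Neutral buoyancy requires −α(T_deep − T_surf) + β(S_deep − S_surf′) = 0.
S_surf′ = S_deep − (α/β)·ΔT = 40.49 − (1.8 × 10⁻⁴/7.9 × 10⁻⁴)·(+3.2) = 39.7609 psu.
Increase required: 39.7609 − 38.68 = 1.0809 psu.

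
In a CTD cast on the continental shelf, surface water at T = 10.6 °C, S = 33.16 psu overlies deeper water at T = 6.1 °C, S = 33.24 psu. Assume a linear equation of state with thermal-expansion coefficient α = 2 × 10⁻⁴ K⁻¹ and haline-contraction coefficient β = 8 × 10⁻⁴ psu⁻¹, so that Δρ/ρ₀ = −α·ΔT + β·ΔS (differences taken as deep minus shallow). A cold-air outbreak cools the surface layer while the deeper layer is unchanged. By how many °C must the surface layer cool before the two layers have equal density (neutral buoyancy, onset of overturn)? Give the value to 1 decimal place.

Neutral buoyancy requires Δρ = 0, i.e. −α(T_deep − T_surf′) + β(S_deep − S_surf) = 0.
T_surf′ = T_deep − (β/α)·ΔS = 6.1 − (8 × 10⁻⁴/2 × 10⁻⁴)·(+0.08) = 5.780 °C.
Cooling required: 10.6 − (5.780) = 4.820 °C.

4.8 °C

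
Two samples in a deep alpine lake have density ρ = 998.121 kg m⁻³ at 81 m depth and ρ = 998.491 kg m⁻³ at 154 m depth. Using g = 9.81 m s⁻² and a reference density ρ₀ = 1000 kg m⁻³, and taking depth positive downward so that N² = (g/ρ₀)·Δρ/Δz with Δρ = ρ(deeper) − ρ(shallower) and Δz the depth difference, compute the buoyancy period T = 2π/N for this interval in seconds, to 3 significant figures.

Δρ = 998.491 − 998.121 = 0.370 kg m⁻³ over Δz = 154 − 81 = 73 m.
N² = (9.81/1000) × (0.370/73) = 4.9722 × 10⁻⁵ s⁻².
N = √(4.9722 × 10⁻⁵) = 7.0514 × 10⁻³ rad s⁻¹, so T = 2π/N = 891.06 s ≈ 891 s.
N² > 0, so the interval is statically stable.

891 s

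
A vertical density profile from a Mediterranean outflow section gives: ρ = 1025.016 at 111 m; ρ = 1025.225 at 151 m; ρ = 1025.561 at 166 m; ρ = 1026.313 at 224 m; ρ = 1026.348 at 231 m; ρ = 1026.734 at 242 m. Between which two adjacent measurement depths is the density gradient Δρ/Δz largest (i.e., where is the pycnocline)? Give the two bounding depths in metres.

Compute the density gradient over each adjacent pair:
  111–151 m: Δρ/Δz = 0.209/40 = 5.2 × 10⁻³ kg m⁻⁴
  151–166 m: Δρ/Δz = 0.336/15 = 0.022 kg m⁻⁴
  166–224 m: Δρ/Δz = 0.752/58 = 0.013 kg m⁻⁴
  224–231 m: Δρ/Δz = 0.035/7 = 5.0 × 10⁻³ kg m⁻⁴
  231–242 m: Δρ/Δz = 0.386/11 = 0.035 kg m⁻⁴
The largest gradient is in the 231–242 m interval — the pycnocline.

231–242 m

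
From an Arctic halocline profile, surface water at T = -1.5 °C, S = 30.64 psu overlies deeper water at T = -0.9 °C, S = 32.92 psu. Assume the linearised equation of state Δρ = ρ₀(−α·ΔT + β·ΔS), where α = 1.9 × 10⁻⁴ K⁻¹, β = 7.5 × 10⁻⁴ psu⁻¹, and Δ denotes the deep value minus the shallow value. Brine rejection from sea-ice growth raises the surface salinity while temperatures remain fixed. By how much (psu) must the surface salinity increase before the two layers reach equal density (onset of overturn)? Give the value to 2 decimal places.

Neutral buoyancy requires −α(T_deep − T_surf) + β(S_deep − S_surf′) = 0.
S_surf′ = S_deep − (α/β)·ΔT = 32.92 − (1.9 × 10⁻⁴/7.5 × 10⁻⁴)·(+0.6) = 32.7680 psu.
Increase required: 32.7680 − 30.64 = 2.1280 psu.

2.13 psu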